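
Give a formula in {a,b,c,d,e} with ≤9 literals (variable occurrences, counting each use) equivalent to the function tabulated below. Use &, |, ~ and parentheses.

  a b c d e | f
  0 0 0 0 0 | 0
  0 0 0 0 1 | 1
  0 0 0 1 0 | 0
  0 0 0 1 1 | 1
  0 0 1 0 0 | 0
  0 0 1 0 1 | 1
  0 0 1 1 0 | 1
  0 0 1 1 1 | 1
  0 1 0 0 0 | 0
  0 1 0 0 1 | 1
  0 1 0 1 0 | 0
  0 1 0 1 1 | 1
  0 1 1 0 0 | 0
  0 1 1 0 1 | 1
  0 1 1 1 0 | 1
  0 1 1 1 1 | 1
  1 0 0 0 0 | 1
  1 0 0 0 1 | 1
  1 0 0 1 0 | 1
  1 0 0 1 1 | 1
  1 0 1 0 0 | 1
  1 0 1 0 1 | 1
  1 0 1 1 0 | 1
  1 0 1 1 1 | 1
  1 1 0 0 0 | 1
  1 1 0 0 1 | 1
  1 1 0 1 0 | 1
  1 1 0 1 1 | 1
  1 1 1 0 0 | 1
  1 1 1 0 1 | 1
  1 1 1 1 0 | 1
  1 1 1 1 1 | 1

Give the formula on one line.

(((e & ~c) | (d & c)) | (e | a))

  ~c = 11110000111100001111000011110000
  (e & ~c) = 01010000010100000101000001010000
  (d & c) = 00000011000000110000001100000011
  ((e & ~c) | (d & c)) = 01010011010100110101001101010011
  (e | a) = 01010101010101011111111111111111
  (((e & ~c) | (d & c)) | (e | a)) = 01010111010101111111111111111111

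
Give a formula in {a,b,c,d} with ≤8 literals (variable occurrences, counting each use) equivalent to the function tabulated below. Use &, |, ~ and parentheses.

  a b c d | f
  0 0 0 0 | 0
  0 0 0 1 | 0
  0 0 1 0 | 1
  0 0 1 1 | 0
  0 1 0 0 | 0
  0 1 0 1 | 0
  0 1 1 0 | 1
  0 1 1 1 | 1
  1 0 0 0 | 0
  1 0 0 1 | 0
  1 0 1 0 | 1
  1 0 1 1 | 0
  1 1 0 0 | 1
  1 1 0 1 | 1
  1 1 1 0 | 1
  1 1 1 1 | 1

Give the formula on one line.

(((a | c) & b) | ((d | c) & (~d & ~b)))

  (a | c) = 0011001111111111
  ((a | c) & b) = 0000001100001111
  (d | c) = 0111011101110111
  ~d = 1010101010101010
  ~b = 1111000011110000
  (~d & ~b) = 1010000010100000
  ((d | c) & (~d & ~b)) = 0010000000100000
  (((a | c) & b) | ((d | c) & (~d & ~b))) = 0010001100101111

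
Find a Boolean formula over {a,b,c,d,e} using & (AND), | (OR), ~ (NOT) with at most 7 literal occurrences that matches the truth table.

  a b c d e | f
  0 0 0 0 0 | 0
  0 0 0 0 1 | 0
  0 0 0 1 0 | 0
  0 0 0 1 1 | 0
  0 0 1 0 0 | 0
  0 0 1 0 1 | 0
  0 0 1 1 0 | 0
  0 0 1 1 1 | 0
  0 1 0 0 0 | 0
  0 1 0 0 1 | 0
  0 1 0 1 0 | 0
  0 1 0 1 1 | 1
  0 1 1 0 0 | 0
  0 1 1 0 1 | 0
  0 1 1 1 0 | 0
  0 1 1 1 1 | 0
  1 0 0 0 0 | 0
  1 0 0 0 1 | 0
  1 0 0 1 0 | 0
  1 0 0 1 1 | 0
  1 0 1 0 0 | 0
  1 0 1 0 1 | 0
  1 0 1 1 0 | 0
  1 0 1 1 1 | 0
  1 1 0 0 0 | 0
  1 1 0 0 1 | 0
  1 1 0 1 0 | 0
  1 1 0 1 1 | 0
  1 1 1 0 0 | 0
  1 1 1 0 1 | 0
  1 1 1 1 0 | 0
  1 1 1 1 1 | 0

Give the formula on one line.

(~a & ((d & ~c) & (c | (b & e))))

  ~a = 11111111111111110000000000000000
  ~c = 11110000111100001111000011110000
  (d & ~c) = 00110000001100000011000000110000
  (b & e) = 00000000010101010000000001010101
  (c | (b & e)) = 00001111010111110000111101011111
  ((d & ~c) & (c | (b & e))) = 00000000000100000000000000010000
  (~a & ((d & ~c) & (c | (b & e)))) = 00000000000100000000000000000000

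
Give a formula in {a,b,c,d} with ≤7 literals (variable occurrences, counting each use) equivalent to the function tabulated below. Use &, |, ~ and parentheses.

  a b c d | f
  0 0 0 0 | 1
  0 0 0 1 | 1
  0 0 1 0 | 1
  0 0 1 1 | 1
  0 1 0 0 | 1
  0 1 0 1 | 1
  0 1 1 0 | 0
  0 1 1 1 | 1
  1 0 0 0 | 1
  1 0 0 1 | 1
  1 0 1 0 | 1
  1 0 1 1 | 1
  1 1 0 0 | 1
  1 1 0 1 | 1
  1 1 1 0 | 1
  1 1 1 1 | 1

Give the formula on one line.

  ~b = 1111000011110000
  (d | ~b) = 1111010111110101
  (a & b) = 0000000000001111
  ((d | ~b) | (a & b)) = 1111010111111111
  ~c = 1100110011001100
  (((d | ~b) | (a & b)) | ~c) = 1111110111111111

(((d | ~b) | (a & b)) | ~c)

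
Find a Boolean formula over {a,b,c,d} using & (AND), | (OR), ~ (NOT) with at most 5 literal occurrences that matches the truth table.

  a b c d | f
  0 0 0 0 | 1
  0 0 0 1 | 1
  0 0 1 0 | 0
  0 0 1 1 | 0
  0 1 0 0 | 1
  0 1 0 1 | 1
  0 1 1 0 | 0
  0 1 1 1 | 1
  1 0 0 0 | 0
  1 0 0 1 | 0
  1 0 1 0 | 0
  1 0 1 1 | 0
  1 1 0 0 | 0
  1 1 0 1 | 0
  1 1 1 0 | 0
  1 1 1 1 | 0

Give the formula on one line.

((~a & (~c | b)) & (d | ~c))

  ~a = 1111111100000000
  ~c = 1100110011001100
  (~c | b) = 1100111111001111
  (~a & (~c | b)) = 1100111100000000
  (d | ~c) = 1101110111011101
  ((~a & (~c | b)) & (d | ~c)) = 1100110100000000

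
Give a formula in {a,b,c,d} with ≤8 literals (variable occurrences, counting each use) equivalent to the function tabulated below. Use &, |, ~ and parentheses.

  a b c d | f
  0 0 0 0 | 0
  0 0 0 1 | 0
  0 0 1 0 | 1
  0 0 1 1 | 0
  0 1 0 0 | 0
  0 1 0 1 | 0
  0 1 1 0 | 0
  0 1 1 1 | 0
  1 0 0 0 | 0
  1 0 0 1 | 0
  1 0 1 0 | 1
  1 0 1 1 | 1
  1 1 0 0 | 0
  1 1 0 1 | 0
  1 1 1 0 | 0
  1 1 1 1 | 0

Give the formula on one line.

  ~b = 1111000011110000
  (c & ~b) = 0011000000110000
  ~a = 1111111100000000
  ~d = 1010101010101010
  (~b & ~d) = 1010000010100000
  (~a & (~b & ~d)) = 1010000000000000
  ((~a & (~b & ~d)) | a) = 1010000011111111
  ((c & ~b) & ((~a & (~b & ~d)) | a)) = 0010000000110000

((c & ~b) & ((~a & (~b & ~d)) | a))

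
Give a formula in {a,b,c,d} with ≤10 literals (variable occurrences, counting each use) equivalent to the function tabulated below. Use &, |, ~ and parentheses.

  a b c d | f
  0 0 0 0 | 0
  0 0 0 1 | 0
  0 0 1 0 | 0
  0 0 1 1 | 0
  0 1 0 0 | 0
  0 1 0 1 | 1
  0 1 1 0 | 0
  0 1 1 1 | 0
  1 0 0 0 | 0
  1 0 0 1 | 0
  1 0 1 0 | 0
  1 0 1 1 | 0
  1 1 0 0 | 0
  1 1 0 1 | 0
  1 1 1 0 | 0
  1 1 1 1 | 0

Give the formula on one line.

((~a & ((a | ~c) | ((c | a) & (d & ~b)))) & (b & d))

  ~a = 1111111100000000
  ~c = 1100110011001100
  (a | ~c) = 1100110011111111
  (c | a) = 0011001111111111
  ~b = 1111000011110000
  (d & ~b) = 0101000001010000
  ((c | a) & (d & ~b)) = 0001000001010000
  ((a | ~c) | ((c | a) & (d & ~b))) = 1101110011111111
  (~a & ((a | ~c) | ((c | a) & (d & ~b)))) = 1101110000000000
  (b & d) = 0000010100000101
  ((~a & ((a | ~c) | ((c | a) & (d & ~b)))) & (b & d)) = 0000010000000000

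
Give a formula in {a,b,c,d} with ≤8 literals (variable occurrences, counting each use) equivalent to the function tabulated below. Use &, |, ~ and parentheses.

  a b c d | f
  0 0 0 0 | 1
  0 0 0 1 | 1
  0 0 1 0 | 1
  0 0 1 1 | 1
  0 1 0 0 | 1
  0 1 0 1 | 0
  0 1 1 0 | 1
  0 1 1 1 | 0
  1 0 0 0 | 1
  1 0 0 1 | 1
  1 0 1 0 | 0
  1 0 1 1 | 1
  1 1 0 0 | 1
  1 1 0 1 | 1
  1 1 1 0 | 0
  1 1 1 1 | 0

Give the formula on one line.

  ~a = 1111111100000000
  ~d = 1010101010101010
  (~a & ~d) = 1010101000000000
  ~b = 1111000011110000
  (d & ~b) = 0101000001010000
  ((~a & ~d) | (d & ~b)) = 1111101001010000
  ~c = 1100110011001100
  (~c & a) = 0000000011001100
  (((~a & ~d) | (d & ~b)) | (~c & a)) = 1111101011011100

(((~a & ~d) | (d & ~b)) | (~c & a))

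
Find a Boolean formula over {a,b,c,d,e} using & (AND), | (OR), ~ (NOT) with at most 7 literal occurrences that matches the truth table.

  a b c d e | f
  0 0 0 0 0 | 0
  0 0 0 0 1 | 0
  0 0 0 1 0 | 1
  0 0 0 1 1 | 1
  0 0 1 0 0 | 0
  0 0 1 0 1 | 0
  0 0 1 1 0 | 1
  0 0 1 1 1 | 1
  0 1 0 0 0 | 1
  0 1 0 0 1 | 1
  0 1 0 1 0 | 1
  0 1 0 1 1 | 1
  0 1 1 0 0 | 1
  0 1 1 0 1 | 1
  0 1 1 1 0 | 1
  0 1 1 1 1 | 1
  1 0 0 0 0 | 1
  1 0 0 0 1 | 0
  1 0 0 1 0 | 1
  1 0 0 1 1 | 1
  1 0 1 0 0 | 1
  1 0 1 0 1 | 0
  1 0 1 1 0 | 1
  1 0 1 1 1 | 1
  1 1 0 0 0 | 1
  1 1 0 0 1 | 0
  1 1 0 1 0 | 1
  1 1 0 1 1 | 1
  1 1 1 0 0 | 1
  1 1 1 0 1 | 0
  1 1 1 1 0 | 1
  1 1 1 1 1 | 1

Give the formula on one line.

  ~e = 10101010101010101010101010101010
  ~a = 11111111111111110000000000000000
  (~e | ~a) = 11111111111111111010101010101010
  (a | b) = 00000000111111111111111111111111
  ((~e | ~a) & (a | b)) = 00000000111111111010101010101010
  (((~e | ~a) & (a | b)) | d) = 00110011111111111011101110111011

(((~e | ~a) & (a | b)) | d)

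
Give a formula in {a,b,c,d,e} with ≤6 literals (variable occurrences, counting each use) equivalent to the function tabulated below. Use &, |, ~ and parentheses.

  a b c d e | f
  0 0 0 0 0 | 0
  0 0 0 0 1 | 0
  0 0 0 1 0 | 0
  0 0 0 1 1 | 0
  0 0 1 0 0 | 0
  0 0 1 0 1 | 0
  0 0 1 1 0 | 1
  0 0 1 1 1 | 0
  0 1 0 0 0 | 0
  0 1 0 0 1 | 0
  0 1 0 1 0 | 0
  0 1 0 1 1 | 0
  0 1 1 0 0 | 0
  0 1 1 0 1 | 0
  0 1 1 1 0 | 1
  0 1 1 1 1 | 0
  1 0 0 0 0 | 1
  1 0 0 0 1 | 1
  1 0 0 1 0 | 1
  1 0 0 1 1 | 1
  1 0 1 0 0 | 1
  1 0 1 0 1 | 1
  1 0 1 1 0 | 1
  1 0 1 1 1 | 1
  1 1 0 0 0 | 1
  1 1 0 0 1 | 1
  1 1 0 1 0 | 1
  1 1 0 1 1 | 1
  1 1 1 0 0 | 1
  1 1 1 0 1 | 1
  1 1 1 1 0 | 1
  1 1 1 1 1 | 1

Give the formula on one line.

(((~e & d) & c) | a)

  ~e = 10101010101010101010101010101010
  (~e & d) = 00100010001000100010001000100010
  ((~e & d) & c) = 00000010000000100000001000000010
  (((~e & d) & c) | a) = 00000010000000101111111111111111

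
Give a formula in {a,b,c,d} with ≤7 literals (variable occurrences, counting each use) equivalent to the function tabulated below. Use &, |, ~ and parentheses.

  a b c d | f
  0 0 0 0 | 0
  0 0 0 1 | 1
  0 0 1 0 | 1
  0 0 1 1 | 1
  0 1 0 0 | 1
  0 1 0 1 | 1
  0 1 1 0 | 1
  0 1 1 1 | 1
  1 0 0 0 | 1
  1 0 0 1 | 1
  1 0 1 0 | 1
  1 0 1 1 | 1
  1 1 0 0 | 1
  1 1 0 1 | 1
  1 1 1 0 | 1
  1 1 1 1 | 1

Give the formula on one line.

  ~a = 1111111100000000
  (d | b) = 0101111101011111
  (~a & (d | b)) = 0101111100000000
  ((~a & (d | b)) | c) = 0111111100110011
  (a | ((~a & (d | b)) | c)) = 0111111111111111

(a | ((~a & (d | b)) | c))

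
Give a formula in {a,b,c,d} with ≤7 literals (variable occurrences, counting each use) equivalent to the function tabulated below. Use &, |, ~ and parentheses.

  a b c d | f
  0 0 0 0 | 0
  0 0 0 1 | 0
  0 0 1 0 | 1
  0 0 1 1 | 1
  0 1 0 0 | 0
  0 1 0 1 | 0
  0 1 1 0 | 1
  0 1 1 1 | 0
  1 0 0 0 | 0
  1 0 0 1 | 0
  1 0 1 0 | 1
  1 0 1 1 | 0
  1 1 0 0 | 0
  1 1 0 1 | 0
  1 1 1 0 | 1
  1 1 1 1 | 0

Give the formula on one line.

  ~b = 1111000011110000
  ~a = 1111111100000000
  (~b & ~a) = 1111000000000000
  ~d = 1010101010101010
  ((~b & ~a) | ~d) = 1111101010101010
  (((~b & ~a) | ~d) & c) = 0011001000100010

(((~b & ~a) | ~d) & c)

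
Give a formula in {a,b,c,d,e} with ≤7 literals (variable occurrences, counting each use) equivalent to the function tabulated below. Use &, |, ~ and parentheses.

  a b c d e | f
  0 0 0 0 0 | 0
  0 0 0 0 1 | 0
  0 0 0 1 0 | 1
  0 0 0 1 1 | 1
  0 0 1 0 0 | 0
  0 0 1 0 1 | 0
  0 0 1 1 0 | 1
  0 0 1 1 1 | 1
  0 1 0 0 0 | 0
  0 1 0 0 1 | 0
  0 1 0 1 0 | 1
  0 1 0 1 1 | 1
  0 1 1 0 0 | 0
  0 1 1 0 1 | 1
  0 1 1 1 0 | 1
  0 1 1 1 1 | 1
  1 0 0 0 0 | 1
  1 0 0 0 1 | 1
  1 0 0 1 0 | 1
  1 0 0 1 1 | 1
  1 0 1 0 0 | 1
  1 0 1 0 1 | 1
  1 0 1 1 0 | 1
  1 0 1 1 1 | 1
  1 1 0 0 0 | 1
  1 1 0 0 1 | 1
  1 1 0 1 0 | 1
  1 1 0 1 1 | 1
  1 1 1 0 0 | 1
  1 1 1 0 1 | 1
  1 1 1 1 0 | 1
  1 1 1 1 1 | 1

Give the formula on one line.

  (b & c) = 00000000000011110000000000001111
  (e & (b & c)) = 00000000000001010000000000000101
  (d | (e & (b & c))) = 00110011001101110011001100110111
  (a | (d | (e & (b & c)))) = 00110011001101111111111111111111

(a | (d | (e & (b & c))))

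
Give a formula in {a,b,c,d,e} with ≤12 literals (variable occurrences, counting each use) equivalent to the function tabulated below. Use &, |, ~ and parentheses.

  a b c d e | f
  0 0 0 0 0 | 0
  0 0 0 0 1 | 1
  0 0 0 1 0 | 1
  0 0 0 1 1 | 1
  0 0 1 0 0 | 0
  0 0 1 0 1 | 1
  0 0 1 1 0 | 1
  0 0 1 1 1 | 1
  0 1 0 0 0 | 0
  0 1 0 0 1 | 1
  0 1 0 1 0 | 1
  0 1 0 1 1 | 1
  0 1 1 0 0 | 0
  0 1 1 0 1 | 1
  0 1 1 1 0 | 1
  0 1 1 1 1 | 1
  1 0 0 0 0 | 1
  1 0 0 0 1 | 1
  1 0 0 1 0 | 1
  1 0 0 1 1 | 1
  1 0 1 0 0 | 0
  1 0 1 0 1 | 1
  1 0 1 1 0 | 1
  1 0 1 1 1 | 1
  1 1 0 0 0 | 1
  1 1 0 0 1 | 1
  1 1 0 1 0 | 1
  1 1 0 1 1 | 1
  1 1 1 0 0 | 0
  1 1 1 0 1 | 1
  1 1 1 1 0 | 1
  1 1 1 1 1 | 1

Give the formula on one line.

((((d & (c | a)) | a) & ((~a | d) | ~c)) | (e | d))

  (c | a) = 00001111000011111111111111111111
  (d & (c | a)) = 00000011000000110011001100110011
  ((d & (c | a)) | a) = 00000011000000111111111111111111
  ~a = 11111111111111110000000000000000
  (~a | d) = 11111111111111110011001100110011
  ~c = 11110000111100001111000011110000
  ((~a | d) | ~c) = 11111111111111111111001111110011
  (((d & (c | a)) | a) & ((~a | d) | ~c)) = 00000011000000111111001111110011
  (e | d) = 01110111011101110111011101110111
  ((((d & (c | a)) | a) & ((~a | d) | ~c)) | (e | d)) = 01110111011101111111011111110111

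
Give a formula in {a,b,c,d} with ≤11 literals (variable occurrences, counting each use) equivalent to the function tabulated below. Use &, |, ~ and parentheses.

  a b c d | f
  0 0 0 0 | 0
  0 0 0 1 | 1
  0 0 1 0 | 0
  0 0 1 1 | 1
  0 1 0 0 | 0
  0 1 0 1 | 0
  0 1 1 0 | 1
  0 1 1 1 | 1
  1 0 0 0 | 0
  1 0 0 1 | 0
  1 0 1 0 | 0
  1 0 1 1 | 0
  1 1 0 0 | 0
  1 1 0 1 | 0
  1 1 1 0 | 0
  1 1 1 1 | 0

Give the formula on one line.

  ~a = 1111111100000000
  (b & ~a) = 0000111100000000
  ((b & ~a) | d) = 0101111101010101
  (b | ((b & ~a) | d)) = 0101111101011111
  ~b = 1111000011110000
  (~b | a) = 1111000011111111
  (~a & c) = 0011001100000000
  ((~b | a) | (~a & c)) = 1111001111111111
  ((b | ((b & ~a) | d)) & ((~b | a) | (~a & c))) = 0101001101011111
  (((b | ((b & ~a) | d)) & ((~b | a) | (~a & c))) & ~a) = 0101001100000000

(((b | ((b & ~a) | d)) & ((~b | a) | (~a & c))) & ~a)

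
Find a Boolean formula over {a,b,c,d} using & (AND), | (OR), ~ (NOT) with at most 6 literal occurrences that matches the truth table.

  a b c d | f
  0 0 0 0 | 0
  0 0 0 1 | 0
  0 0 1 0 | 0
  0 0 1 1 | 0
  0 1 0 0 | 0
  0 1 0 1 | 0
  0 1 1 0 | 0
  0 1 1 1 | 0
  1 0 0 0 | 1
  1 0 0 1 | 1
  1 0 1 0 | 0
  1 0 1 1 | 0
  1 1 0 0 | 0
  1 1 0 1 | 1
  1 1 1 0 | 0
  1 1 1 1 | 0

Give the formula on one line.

((a & (d | ~b)) & ~c)

  ~b = 1111000011110000
  (d | ~b) = 1111010111110101
  (a & (d | ~b)) = 0000000011110101
  ~c = 1100110011001100
  ((a & (d | ~b)) & ~c) = 0000000011000100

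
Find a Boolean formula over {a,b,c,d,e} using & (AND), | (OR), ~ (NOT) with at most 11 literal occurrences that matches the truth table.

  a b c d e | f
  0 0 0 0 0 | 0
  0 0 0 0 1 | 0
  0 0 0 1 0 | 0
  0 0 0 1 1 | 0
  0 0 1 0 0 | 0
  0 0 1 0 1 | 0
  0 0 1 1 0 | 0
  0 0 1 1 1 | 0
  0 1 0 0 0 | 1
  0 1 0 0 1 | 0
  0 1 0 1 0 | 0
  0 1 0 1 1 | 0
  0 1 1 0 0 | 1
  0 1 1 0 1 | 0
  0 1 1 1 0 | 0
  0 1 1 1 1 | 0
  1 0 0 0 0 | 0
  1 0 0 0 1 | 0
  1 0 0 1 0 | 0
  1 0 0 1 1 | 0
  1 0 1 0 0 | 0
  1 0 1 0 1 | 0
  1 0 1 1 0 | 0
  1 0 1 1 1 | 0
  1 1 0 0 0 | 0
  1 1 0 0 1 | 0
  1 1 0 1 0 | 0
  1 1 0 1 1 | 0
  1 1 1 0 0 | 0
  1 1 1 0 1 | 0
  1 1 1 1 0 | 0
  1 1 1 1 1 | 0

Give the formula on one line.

(~e & ((((~a | e) & ~d) & ((c | ~e) | d)) & (b | d)))

  ~e = 10101010101010101010101010101010
  ~a = 11111111111111110000000000000000
  (~a | e) = 11111111111111110101010101010101
  ~d = 11001100110011001100110011001100
  ((~a | e) & ~d) = 11001100110011000100010001000100
  (c | ~e) = 10101111101011111010111110101111
  ((c | ~e) | d) = 10111111101111111011111110111111
  (((~a | e) & ~d) & ((c | ~e) | d)) = 10001100100011000000010000000100
  (b | d) = 00110011111111110011001111111111
  ((((~a | e) & ~d) & ((c | ~e) | d)) & (b | d)) = 00000000100011000000000000000100
  (~e & ((((~a | e) & ~d) & ((c | ~e) | d)) & (b | d))) = 00000000100010000000000000000000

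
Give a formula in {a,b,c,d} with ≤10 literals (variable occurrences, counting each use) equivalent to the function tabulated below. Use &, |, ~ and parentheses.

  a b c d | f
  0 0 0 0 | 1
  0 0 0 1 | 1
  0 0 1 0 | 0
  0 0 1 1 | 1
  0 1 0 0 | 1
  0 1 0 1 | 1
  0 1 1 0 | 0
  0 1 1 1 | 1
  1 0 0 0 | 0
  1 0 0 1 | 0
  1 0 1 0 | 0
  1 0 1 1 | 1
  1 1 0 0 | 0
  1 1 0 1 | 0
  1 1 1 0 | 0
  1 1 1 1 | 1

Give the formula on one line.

(((d & c) | ~a) & ((c & (d | (~b & (d | a)))) | ~c))

  (d & c) = 0001000100010001
  ~a = 1111111100000000
  ((d & c) | ~a) = 1111111100010001
  ~b = 1111000011110000
  (d | a) = 0101010111111111
  (~b & (d | a)) = 0101000011110000
  (d | (~b & (d | a))) = 0101010111110101
  (c & (d | (~b & (d | a)))) = 0001000100110001
  ~c = 1100110011001100
  ((c & (d | (~b & (d | a)))) | ~c) = 1101110111111101
  (((d & c) | ~a) & ((c & (d | (~b & (d | a)))) | ~c)) = 1101110100010001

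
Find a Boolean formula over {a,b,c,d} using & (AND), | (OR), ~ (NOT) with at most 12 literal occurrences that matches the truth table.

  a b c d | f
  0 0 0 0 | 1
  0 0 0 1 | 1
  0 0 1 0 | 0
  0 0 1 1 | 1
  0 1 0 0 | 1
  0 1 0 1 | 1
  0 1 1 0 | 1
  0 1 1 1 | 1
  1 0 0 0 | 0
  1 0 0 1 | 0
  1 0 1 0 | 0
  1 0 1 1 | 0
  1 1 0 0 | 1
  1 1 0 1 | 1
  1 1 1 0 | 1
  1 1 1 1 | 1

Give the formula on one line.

  ~a = 1111111100000000
  (b | d) = 0101111101011111
  ~c = 1100110011001100
  (b | ~c) = 1100111111001111
  ((b | d) | (b | ~c)) = 1101111111011111
  (~a & ((b | d) | (b | ~c))) = 1101111100000000
  (a & b) = 0000000000001111
  (~a & b) = 0000111100000000
  ((a & b) | (~a & b)) = 0000111100001111
  ((~a & ((b | d) | (b | ~c))) | ((a & b) | (~a & b))) = 1101111100001111

((~a & ((b | d) | (b | ~c))) | ((a & b) | (~a & b)))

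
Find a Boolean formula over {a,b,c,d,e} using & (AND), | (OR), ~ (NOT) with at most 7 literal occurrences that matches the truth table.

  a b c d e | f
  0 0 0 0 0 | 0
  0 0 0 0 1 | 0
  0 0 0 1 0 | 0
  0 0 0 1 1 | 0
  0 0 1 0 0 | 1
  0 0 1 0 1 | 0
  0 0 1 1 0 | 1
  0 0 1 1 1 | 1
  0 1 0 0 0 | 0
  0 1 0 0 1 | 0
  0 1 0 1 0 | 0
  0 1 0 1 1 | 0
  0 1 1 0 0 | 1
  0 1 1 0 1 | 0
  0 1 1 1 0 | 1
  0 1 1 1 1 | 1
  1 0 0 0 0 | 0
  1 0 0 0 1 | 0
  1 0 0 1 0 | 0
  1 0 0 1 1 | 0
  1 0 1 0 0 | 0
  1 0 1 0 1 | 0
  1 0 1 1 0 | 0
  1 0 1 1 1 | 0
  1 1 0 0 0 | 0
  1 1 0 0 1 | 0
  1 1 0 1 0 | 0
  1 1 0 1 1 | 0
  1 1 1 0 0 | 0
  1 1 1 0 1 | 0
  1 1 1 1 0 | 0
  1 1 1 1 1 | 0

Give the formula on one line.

  ~a = 11111111111111110000000000000000
  ~e = 10101010101010101010101010101010
  (~e | d) = 10111011101110111011101110111011
  (~a | b) = 11111111111111110000000011111111
  ((~e | d) & (~a | b)) = 10111011101110110000000010111011
  (~a & ((~e | d) & (~a | b))) = 10111011101110110000000000000000
  (c | a) = 00001111000011111111111111111111
  ((~a & ((~e | d) & (~a | b))) & (c | a)) = 00001011000010110000000000000000

((~a & ((~e | d) & (~a | b))) & (c | a))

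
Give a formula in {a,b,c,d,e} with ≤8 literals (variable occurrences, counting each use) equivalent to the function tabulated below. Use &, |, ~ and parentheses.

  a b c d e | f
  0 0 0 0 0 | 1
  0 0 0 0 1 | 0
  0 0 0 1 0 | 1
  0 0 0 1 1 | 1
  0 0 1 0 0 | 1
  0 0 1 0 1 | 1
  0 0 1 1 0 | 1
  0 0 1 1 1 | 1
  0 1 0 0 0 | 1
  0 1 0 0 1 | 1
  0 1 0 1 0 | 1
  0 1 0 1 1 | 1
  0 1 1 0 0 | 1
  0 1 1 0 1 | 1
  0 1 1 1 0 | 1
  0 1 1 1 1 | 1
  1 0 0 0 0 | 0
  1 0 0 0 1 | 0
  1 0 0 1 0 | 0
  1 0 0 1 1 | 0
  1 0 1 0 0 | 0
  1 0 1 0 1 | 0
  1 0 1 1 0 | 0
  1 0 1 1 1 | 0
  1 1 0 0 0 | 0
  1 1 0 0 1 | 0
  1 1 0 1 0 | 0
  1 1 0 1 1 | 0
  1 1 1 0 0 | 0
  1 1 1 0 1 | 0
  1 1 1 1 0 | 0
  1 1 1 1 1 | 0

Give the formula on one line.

  ~a = 11111111111111110000000000000000
  ~e = 10101010101010101010101010101010
  (~e | a) = 10101010101010101111111111111111
  ~d = 11001100110011001100110011001100
  (~d & b) = 00000000110011000000000011001100
  (c | (~d & b)) = 00001111110011110000111111001111
  (d | (c | (~d & b))) = 00111111111111110011111111111111
  ((~e | a) | (d | (c | (~d & b)))) = 10111111111111111111111111111111
  (~a & ((~e | a) | (d | (c | (~d & b))))) = 10111111111111110000000000000000

(~a & ((~e | a) | (d | (c | (~d & b)))))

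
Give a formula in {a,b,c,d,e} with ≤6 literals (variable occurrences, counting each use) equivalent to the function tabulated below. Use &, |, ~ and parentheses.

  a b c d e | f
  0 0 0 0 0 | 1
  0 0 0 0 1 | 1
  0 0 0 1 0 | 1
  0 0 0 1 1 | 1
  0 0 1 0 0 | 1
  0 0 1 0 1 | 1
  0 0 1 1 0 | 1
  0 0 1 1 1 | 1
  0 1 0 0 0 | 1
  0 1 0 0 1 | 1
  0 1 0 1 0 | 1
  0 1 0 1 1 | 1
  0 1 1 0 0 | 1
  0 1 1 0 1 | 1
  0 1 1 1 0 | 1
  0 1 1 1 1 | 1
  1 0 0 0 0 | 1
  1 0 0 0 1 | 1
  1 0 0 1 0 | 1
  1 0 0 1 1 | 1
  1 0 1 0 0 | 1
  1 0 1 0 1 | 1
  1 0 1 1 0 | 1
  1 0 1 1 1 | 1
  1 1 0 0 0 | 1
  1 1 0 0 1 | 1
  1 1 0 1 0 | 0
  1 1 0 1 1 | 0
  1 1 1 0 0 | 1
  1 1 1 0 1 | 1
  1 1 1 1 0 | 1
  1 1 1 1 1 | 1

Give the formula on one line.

  ~b = 11111111000000001111111100000000
  ~c = 11110000111100001111000011110000
  ~a = 11111111111111110000000000000000
  (~c & ~a) = 11110000111100000000000000000000
  (c | (~c & ~a)) = 11111111111111110000111100001111
  ~d = 11001100110011001100110011001100
  ((c | (~c & ~a)) | ~d) = 11111111111111111100111111001111
  (~b | ((c | (~c & ~a)) | ~d)) = 11111111111111111111111111001111

(~b | ((c | (~c & ~a)) | ~d))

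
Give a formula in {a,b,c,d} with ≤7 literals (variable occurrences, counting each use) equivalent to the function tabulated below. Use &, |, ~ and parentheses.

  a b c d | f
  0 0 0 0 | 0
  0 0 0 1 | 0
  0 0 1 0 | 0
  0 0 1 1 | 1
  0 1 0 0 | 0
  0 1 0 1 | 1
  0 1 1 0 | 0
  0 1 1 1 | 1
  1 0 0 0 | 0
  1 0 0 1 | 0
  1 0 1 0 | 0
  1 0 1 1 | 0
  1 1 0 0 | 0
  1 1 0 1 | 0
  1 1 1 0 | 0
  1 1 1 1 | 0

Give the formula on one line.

  ~a = 1111111100000000
  ~c = 1100110011001100
  (~a | ~c) = 1111111111001100
  (b & ~a) = 0000111100000000
  ((b & ~a) | c) = 0011111100110011
  (d & ((b & ~a) | c)) = 0001010100010001
  ((~a | ~c) & (d & ((b & ~a) | c))) = 0001010100000000

((~a | ~c) & (d & ((b & ~a) | c)))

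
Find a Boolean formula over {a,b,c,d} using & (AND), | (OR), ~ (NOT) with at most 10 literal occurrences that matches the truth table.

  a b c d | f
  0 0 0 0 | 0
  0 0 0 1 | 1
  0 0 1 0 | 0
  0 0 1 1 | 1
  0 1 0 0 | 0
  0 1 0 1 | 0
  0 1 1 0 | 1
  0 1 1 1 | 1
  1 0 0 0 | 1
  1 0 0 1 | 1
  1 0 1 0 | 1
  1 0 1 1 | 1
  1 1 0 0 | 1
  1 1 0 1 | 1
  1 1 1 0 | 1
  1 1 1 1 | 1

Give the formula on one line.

((c & (d | b)) | (a | ((a & ~b) | (~b & d))))

  (d | b) = 0101111101011111
  (c & (d | b)) = 0001001100010011
  ~b = 1111000011110000
  (a & ~b) = 0000000011110000
  (~b & d) = 0101000001010000
  ((a & ~b) | (~b & d)) = 0101000011110000
  (a | ((a & ~b) | (~b & d))) = 0101000011111111
  ((c & (d | b)) | (a | ((a & ~b) | (~b & d)))) = 0101001111111111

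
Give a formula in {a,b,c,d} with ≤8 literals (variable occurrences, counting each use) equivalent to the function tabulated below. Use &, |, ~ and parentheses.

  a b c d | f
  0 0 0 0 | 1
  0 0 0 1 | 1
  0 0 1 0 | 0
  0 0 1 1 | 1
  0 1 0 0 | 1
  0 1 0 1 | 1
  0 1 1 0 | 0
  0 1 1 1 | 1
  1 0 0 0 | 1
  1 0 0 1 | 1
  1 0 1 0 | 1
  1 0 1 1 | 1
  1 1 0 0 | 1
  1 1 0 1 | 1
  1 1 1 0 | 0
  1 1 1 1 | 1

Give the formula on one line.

((~c | (a & ~b)) | ((~b & a) | d))

  ~c = 1100110011001100
  ~b = 1111000011110000
  (a & ~b) = 0000000011110000
  (~c | (a & ~b)) = 1100110011111100
  (~b & a) = 0000000011110000
  ((~b & a) | d) = 0101010111110101
  ((~c | (a & ~b)) | ((~b & a) | d)) = 1101110111111101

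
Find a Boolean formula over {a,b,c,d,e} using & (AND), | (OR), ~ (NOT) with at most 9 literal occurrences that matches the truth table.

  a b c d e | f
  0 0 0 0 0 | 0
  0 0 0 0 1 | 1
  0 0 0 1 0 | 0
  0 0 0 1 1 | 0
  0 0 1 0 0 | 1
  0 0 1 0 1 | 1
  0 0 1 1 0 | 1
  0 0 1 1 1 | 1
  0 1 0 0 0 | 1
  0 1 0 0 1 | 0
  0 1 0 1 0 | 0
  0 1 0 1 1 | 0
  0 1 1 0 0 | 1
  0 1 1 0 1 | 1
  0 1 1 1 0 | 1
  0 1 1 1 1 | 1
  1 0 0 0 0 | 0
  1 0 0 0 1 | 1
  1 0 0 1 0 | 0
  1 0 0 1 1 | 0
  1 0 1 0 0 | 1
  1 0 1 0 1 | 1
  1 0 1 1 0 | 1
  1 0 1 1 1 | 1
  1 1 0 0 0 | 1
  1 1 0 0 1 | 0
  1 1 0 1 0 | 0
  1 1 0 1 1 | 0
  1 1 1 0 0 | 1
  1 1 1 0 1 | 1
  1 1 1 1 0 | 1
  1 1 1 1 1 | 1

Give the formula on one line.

  ~b = 11111111000000001111111100000000
  ~d = 11001100110011001100110011001100
  (e & ~d) = 01000100010001000100010001000100
  (~b & (e & ~d)) = 01000100000000000100010000000000
  (c | (~b & (e & ~d))) = 01001111000011110100111100001111
  ~e = 10101010101010101010101010101010
  (b & ~e) = 00000000101010100000000010101010
  ((b & ~e) & ~d) = 00000000100010000000000010001000
  ((c | (~b & (e & ~d))) | ((b & ~e) & ~d)) = 01001111100011110100111110001111

((c | (~b & (e & ~d))) | ((b & ~e) & ~d))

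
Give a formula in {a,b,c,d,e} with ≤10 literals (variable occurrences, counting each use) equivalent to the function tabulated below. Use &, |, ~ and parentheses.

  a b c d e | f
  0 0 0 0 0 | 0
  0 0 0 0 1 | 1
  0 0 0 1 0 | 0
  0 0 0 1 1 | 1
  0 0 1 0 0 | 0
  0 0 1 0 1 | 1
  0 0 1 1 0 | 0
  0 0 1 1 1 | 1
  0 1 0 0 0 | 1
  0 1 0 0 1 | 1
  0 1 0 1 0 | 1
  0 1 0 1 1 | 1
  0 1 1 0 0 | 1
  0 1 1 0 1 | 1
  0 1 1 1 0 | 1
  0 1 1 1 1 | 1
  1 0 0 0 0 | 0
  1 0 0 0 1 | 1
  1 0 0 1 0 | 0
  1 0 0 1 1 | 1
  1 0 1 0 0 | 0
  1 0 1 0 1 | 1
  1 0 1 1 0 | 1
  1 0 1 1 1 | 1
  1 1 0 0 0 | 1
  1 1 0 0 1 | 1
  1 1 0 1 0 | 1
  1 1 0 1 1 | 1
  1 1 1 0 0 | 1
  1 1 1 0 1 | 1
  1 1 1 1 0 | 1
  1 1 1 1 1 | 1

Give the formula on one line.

(((((a | ~d) & (~a | c)) & d) | e) | b)

  ~d = 11001100110011001100110011001100
  (a | ~d) = 11001100110011001111111111111111
  ~a = 11111111111111110000000000000000
  (~a | c) = 11111111111111110000111100001111
  ((a | ~d) & (~a | c)) = 11001100110011000000111100001111
  (((a | ~d) & (~a | c)) & d) = 00000000000000000000001100000011
  ((((a | ~d) & (~a | c)) & d) | e) = 01010101010101010101011101010111
  (((((a | ~d) & (~a | c)) & d) | e) | b) = 01010101111111110101011111111111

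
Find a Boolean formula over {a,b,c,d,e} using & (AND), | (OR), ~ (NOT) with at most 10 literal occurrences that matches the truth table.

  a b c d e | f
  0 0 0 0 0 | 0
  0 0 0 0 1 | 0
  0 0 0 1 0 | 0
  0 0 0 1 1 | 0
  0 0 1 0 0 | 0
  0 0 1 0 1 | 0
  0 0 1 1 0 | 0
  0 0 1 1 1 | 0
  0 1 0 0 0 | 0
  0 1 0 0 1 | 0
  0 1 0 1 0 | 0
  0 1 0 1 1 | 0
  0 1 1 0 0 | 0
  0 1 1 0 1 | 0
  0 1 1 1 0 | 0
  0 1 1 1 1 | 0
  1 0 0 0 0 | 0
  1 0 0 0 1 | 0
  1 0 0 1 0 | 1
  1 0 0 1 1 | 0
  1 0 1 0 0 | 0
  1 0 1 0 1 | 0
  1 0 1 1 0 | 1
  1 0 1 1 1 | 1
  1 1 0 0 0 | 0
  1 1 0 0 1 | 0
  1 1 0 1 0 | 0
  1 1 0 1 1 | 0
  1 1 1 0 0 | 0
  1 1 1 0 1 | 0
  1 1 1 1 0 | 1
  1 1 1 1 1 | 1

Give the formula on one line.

  ~e = 10101010101010101010101010101010
  ~b = 11111111000000001111111100000000
  (~e & ~b) = 10101010000000001010101000000000
  ((~e & ~b) | c) = 10101111000011111010111100001111
  ~a = 11111111111111110000000000000000
  (((~e & ~b) | c) | ~a) = 11111111111111111010111100001111
  ~c = 11110000111100001111000011110000
  (~a & ~c) = 11110000111100000000000000000000
  ~d = 11001100110011001100110011001100
  ((~a & ~c) & ~d) = 11000000110000000000000000000000
  (a | ((~a & ~c) & ~d)) = 11000000110000001111111111111111
  ((a | ((~a & ~c) & ~d)) & d) = 00000000000000000011001100110011
  ((((~e & ~b) | c) | ~a) & ((a | ((~a & ~c) & ~d)) & d)) = 00000000000000000010001100000011

((((~e & ~b) | c) | ~a) & ((a | ((~a & ~c) & ~d)) & d))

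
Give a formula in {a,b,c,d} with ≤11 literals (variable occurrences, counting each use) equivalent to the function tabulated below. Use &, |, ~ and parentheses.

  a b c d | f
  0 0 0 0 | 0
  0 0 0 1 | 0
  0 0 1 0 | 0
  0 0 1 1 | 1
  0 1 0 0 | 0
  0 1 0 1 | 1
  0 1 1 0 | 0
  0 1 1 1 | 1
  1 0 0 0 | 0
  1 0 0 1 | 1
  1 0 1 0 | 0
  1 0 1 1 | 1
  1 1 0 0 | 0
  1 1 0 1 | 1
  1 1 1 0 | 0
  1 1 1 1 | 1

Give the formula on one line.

(d & ((d & (a | b)) | ((~b & (a | ~d)) | (c & ~b))))

  (a | b) = 0000111111111111
  (d & (a | b)) = 0000010101010101
  ~b = 1111000011110000
  ~d = 1010101010101010
  (a | ~d) = 1010101011111111
  (~b & (a | ~d)) = 1010000011110000
  (c & ~b) = 0011000000110000
  ((~b & (a | ~d)) | (c & ~b)) = 1011000011110000
  ((d & (a | b)) | ((~b & (a | ~d)) | (c & ~b))) = 1011010111110101
  (d & ((d & (a | b)) | ((~b & (a | ~d)) | (c & ~b)))) = 0001010101010101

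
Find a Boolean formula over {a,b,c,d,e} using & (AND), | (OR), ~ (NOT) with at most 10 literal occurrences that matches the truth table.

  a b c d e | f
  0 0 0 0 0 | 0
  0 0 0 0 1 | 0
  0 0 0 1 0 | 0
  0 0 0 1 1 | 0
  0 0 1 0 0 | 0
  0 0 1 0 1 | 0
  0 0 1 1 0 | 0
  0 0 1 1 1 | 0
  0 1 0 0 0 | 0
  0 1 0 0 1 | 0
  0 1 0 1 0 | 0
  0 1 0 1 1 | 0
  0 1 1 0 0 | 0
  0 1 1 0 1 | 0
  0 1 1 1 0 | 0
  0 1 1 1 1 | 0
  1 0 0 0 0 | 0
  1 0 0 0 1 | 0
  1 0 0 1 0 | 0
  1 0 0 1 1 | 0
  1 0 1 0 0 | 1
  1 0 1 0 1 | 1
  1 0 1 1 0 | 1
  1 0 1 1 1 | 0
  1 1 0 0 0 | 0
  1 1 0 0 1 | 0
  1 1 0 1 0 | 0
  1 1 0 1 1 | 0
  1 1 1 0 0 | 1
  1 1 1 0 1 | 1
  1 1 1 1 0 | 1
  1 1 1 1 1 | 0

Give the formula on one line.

  ~e = 10101010101010101010101010101010
  (a | ~e) = 10101010101010101111111111111111
  (c & (a | ~e)) = 00001010000010100000111100001111
  ~d = 11001100110011001100110011001100
  (c & ~d) = 00001100000011000000110000001100
  ((c & ~d) | ~e) = 10101110101011101010111010101110
  (a & ((c & ~d) | ~e)) = 00000000000000001010111010101110
  ((c & (a | ~e)) & (a & ((c & ~d) | ~e))) = 00000000000000000000111000001110

((c & (a | ~e)) & (a & ((c & ~d) | ~e)))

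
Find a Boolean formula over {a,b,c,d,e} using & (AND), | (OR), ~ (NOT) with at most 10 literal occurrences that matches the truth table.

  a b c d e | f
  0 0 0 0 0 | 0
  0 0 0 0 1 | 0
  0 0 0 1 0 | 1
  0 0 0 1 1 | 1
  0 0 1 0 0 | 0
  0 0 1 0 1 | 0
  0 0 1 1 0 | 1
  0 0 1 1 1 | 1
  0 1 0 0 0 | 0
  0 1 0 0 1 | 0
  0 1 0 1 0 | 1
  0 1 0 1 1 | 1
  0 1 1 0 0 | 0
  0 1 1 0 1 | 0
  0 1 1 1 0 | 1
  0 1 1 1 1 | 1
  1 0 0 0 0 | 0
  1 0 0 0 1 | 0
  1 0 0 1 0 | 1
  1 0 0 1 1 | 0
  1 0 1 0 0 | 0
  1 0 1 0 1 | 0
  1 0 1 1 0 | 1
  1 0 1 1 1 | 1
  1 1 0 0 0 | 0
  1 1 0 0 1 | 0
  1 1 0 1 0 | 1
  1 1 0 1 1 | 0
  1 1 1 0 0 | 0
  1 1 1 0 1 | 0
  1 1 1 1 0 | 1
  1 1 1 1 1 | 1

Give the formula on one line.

(((~a | ~e) | ((a & c) | ((~b | (e | c)) & ~d))) & d)

  ~a = 11111111111111110000000000000000
  ~e = 10101010101010101010101010101010
  (~a | ~e) = 11111111111111111010101010101010
  (a & c) = 00000000000000000000111100001111
  ~b = 11111111000000001111111100000000
  (e | c) = 01011111010111110101111101011111
  (~b | (e | c)) = 11111111010111111111111101011111
  ~d = 11001100110011001100110011001100
  ((~b | (e | c)) & ~d) = 11001100010011001100110001001100
  ((a & c) | ((~b | (e | c)) & ~d)) = 11001100010011001100111101001111
  ((~a | ~e) | ((a & c) | ((~b | (e | c)) & ~d))) = 11111111111111111110111111101111
  (((~a | ~e) | ((a & c) | ((~b | (e | c)) & ~d))) & d) = 00110011001100110010001100100011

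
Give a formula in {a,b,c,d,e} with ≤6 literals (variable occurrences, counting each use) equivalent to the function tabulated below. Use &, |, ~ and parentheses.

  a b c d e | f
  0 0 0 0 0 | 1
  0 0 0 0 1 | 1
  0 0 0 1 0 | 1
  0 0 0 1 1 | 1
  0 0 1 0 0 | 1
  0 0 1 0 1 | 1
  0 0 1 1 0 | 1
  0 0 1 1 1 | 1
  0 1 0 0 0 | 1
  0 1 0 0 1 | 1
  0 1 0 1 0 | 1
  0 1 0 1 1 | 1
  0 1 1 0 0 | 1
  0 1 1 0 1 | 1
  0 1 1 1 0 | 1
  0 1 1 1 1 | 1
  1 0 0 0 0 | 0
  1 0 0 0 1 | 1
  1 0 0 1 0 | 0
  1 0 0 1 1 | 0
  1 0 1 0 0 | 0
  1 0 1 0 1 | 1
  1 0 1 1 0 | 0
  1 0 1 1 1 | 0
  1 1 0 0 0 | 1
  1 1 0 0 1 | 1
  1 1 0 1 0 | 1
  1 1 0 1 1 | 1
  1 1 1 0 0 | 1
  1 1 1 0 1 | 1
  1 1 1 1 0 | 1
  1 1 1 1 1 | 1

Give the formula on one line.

  ~a = 11111111111111110000000000000000
  ~b = 11111111000000001111111100000000
  (~a & ~b) = 11111111000000000000000000000000
  ~d = 11001100110011001100110011001100
  (e & ~d) = 01000100010001000100010001000100
  ((~a & ~b) | (e & ~d)) = 11111111010001000100010001000100
  (b | ((~a & ~b) | (e & ~d))) = 11111111111111110100010011111111

(b | ((~a & ~b) | (e & ~d)))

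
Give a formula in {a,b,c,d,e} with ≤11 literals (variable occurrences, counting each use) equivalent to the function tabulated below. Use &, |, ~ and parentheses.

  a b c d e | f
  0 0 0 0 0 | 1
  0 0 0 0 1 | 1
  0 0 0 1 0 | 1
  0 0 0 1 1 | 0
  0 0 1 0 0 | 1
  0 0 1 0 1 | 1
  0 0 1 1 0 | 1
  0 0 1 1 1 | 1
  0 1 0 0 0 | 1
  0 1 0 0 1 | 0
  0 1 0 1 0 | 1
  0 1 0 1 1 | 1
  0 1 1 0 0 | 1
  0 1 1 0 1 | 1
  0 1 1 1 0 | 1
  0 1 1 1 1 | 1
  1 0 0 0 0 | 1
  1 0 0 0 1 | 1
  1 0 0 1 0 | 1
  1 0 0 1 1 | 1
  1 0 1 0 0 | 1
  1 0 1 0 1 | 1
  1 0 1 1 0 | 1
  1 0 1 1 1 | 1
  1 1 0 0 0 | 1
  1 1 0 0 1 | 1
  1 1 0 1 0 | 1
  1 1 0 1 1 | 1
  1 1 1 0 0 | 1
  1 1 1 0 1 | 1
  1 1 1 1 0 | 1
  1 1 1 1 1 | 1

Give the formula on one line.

(((~e | a) | c) | ((~c & ((a | b) & d)) | (~b & ~d)))

  ~e = 10101010101010101010101010101010
  (~e | a) = 10101010101010101111111111111111
  ((~e | a) | c) = 10101111101011111111111111111111
  ~c = 11110000111100001111000011110000
  (a | b) = 00000000111111111111111111111111
  ((a | b) & d) = 00000000001100110011001100110011
  (~c & ((a | b) & d)) = 00000000001100000011000000110000
  ~b = 11111111000000001111111100000000
  ~d = 11001100110011001100110011001100
  (~b & ~d) = 11001100000000001100110000000000
  ((~c & ((a | b) & d)) | (~b & ~d)) = 11001100001100001111110000110000
  (((~e | a) | c) | ((~c & ((a | b) & d)) | (~b & ~d))) = 11101111101111111111111111111111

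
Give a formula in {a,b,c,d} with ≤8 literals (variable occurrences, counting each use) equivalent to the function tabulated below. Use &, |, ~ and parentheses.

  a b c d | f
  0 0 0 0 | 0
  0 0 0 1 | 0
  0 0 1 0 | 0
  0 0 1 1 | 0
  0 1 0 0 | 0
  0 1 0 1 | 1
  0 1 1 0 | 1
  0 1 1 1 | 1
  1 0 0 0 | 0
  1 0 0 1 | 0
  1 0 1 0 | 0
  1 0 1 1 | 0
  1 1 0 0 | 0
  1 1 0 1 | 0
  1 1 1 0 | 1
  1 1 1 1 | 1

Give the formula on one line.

  (d | c) = 0111011101110111
  ((d | c) & b) = 0000011100000111
  ~a = 1111111100000000
  (c | ~a) = 1111111100110011
  (((d | c) & b) & (c | ~a)) = 0000011100000011

(((d | c) & b) & (c | ~a))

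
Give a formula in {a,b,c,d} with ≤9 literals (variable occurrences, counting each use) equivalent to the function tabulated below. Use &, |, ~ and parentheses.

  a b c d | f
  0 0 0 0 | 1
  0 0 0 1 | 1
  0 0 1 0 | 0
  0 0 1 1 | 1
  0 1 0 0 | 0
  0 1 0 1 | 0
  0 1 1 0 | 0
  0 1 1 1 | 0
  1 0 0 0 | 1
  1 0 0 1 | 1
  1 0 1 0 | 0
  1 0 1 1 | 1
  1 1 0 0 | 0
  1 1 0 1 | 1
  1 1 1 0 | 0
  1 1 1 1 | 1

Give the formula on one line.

  ~b = 1111000011110000
  (b & a) = 0000000000001111
  (~b | (b & a)) = 1111000011111111
  (d & (~b | (b & a))) = 0101000001010101
  ~c = 1100110011001100
  (~b & ~c) = 1100000011000000
  ((d & (~b | (b & a))) | (~b & ~c)) = 1101000011010101

((d & (~b | (b & a))) | (~b & ~c))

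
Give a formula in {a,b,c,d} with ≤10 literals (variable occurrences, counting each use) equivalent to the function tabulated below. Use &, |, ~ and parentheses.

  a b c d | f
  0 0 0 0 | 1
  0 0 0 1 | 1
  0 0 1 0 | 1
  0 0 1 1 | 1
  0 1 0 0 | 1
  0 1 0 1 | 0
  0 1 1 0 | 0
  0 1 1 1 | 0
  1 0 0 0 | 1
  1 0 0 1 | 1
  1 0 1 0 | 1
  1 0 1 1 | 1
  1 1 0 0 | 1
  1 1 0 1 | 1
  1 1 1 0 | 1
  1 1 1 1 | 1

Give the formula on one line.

  ~b = 1111000011110000
  ~a = 1111111100000000
  (b | ~a) = 1111111100001111
  (a & (b | ~a)) = 0000000000001111
  (~b | (a & (b | ~a))) = 1111000011111111
  (c | ~a) = 1111111100110011
  ~d = 1010101010101010
  ~c = 1100110011001100
  (~d & ~c) = 1000100010001000
  ((c | ~a) & (~d & ~c)) = 1000100000000000
  ((~b | (a & (b | ~a))) | ((c | ~a) & (~d & ~c))) = 1111100011111111

((~b | (a & (b | ~a))) | ((c | ~a) & (~d & ~c)))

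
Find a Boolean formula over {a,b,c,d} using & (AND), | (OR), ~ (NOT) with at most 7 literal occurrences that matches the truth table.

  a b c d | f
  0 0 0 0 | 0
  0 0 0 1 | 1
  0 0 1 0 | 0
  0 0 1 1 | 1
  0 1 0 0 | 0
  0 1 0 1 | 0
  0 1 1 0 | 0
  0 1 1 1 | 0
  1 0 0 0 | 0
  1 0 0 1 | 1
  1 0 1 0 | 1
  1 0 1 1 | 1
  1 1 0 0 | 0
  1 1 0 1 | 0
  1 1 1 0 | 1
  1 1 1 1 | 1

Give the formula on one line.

((c & a) | (d & ~b))

  (c & a) = 0000000000110011
  ~b = 1111000011110000
  (d & ~b) = 0101000001010000
  ((c & a) | (d & ~b)) = 0101000001110011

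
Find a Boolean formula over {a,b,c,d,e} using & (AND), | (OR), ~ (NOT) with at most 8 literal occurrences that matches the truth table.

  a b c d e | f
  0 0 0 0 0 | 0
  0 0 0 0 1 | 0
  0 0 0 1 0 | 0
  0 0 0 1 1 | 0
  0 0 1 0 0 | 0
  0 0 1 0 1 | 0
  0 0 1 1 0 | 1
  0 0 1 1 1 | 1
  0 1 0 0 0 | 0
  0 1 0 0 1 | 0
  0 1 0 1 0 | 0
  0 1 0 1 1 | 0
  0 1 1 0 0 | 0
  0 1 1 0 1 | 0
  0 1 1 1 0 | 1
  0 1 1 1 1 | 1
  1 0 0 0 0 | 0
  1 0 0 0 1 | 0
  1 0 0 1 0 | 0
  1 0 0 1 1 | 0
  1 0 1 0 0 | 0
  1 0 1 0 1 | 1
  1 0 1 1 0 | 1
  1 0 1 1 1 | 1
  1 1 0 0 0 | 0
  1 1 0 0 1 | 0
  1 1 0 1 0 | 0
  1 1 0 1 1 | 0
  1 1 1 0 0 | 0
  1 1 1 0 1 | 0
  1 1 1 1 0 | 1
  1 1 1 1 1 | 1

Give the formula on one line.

(((e & (~b & a)) | (d & (c | a))) & c)

  ~b = 11111111000000001111111100000000
  (~b & a) = 00000000000000001111111100000000
  (e & (~b & a)) = 00000000000000000101010100000000
  (c | a) = 00001111000011111111111111111111
  (d & (c | a)) = 00000011000000110011001100110011
  ((e & (~b & a)) | (d & (c | a))) = 00000011000000110111011100110011
  (((e & (~b & a)) | (d & (c | a))) & c) = 00000011000000110000011100000011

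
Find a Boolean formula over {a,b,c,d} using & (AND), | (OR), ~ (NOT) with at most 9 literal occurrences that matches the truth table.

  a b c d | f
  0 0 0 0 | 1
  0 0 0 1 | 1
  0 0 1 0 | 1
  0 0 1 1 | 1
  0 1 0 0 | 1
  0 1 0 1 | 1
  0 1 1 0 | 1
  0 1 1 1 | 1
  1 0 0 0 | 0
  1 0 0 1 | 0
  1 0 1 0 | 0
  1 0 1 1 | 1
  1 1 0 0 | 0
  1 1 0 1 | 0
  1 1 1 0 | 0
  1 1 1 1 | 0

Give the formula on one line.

  ~a = 1111111100000000
  ~b = 1111000011110000
  (d | ~b) = 1111010111110101
  (c & (d | ~b)) = 0011000100110001
  (b | (c & (d | ~b))) = 0011111100111111
  (~b & a) = 0000000011110000
  ((b | (c & (d | ~b))) & (~b & a)) = 0000000000110000
  (c & d) = 0001000100010001
  (((b | (c & (d | ~b))) & (~b & a)) & (c & d)) = 0000000000010000
  (~a | (((b | (c & (d | ~b))) & (~b & a)) & (c & d))) = 1111111100010000

(~a | (((b | (c & (d | ~b))) & (~b & a)) & (c & d)))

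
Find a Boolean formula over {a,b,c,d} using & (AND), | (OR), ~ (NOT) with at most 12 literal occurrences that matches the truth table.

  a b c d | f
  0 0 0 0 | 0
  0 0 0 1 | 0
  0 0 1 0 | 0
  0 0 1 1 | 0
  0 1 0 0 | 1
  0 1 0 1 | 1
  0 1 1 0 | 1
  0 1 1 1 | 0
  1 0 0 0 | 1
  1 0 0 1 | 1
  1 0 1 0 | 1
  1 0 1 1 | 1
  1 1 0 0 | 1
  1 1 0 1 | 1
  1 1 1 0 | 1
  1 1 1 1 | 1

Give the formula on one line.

(((b & ~d) | a) | ((a | ~c) & ((c | b) | (b | a))))

  ~d = 1010101010101010
  (b & ~d) = 0000101000001010
  ((b & ~d) | a) = 0000101011111111
  ~c = 1100110011001100
  (a | ~c) = 1100110011111111
  (c | b) = 0011111100111111
  (b | a) = 0000111111111111
  ((c | b) | (b | a)) = 0011111111111111
  ((a | ~c) & ((c | b) | (b | a))) = 0000110011111111
  (((b & ~d) | a) | ((a | ~c) & ((c | b) | (b | a)))) = 0000111011111111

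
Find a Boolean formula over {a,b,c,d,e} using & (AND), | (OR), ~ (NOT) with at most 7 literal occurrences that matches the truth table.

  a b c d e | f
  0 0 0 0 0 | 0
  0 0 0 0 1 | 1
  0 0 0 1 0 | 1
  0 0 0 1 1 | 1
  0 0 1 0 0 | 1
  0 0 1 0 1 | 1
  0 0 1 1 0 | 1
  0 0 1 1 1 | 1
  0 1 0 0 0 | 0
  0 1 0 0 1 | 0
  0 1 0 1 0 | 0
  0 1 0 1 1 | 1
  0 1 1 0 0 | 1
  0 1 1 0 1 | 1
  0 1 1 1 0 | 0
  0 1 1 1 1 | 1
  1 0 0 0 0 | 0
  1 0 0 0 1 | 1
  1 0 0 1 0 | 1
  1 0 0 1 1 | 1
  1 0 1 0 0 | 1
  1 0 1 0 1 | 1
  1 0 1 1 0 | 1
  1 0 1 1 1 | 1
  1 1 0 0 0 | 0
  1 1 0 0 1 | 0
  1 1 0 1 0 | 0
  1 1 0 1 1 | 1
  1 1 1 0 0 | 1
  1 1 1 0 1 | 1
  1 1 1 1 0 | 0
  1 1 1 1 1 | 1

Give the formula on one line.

((~d & c) | (((e & ~b) | d) & (~b | e)))

  ~d = 11001100110011001100110011001100
  (~d & c) = 00001100000011000000110000001100
  ~b = 11111111000000001111111100000000
  (e & ~b) = 01010101000000000101010100000000
  ((e & ~b) | d) = 01110111001100110111011100110011
  (~b | e) = 11111111010101011111111101010101
  (((e & ~b) | d) & (~b | e)) = 01110111000100010111011100010001
  ((~d & c) | (((e & ~b) | d) & (~b | e))) = 01111111000111010111111100011101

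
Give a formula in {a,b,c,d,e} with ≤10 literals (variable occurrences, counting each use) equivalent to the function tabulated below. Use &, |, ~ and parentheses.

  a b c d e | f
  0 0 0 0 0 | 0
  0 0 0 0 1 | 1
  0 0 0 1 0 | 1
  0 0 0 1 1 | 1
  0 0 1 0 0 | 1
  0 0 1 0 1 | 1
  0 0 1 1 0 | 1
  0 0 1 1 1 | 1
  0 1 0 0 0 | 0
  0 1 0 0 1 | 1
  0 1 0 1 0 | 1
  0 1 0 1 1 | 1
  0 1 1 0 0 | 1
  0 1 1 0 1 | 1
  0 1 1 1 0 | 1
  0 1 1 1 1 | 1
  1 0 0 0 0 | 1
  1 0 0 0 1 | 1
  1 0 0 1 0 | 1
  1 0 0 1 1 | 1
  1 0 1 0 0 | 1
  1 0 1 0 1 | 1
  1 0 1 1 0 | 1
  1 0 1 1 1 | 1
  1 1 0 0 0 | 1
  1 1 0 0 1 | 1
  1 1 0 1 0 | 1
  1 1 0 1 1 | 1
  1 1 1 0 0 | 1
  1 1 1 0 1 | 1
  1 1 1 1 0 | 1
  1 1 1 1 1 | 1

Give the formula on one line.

  ~e = 10101010101010101010101010101010
  ~c = 11110000111100001111000011110000
  (a | ~c) = 11110000111100001111111111111111
  (~e | (a | ~c)) = 11111010111110101111111111111111
  (a | c) = 00001111000011111111111111111111
  ((~e | (a | ~c)) & (a | c)) = 00001010000010101111111111111111
  (d | e) = 01110111011101110111011101110111
  (((~e | (a | ~c)) & (a | c)) | (d | e)) = 01111111011111111111111111111111

(((~e | (a | ~c)) & (a | c)) | (d | e))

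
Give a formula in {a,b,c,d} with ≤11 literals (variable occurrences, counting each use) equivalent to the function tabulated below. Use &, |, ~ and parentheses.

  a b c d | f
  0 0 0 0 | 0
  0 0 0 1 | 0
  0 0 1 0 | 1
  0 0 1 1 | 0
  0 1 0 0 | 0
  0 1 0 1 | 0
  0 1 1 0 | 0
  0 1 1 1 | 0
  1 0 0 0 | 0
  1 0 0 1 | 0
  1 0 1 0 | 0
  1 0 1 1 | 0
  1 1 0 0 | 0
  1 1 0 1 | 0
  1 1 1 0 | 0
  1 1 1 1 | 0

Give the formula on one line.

((~a & (~d | a)) & ((c & (~b | (~c | a))) & (~a | d)))

  ~a = 1111111100000000
  ~d = 1010101010101010
  (~d | a) = 1010101011111111
  (~a & (~d | a)) = 1010101000000000
  ~b = 1111000011110000
  ~c = 1100110011001100
  (~c | a) = 1100110011111111
  (~b | (~c | a)) = 1111110011111111
  (c & (~b | (~c | a))) = 0011000000110011
  (~a | d) = 1111111101010101
  ((c & (~b | (~c | a))) & (~a | d)) = 0011000000010001
  ((~a & (~d | a)) & ((c & (~b | (~c | a))) & (~a | d))) = 0010000000000000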